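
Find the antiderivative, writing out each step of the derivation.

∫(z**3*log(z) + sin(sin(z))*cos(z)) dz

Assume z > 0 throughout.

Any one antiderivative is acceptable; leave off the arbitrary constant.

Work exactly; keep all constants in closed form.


Step 1. Rewrite: now ∫(z**3*log(z)) dz + ∫(sin(sin(z))*cos(z)) dz.
Step 2. Substitute u = sin(z), turning ∫(sin(sin(z))*cos(z)) dz into ∫(sin(u)) du: now ∫(z**3*log(z)) dz + ∫(sin(u)) du.
Step 3. Evaluate the standard form: now -cos(u) + ∫(z**3*log(z)) dz.
Step 4. Substitute back u = sin(z): now -cos(sin(z)) + ∫(z**3*log(z)) dz.
Step 5. Integrate ∫(z**3*log(z)) dz by parts with u = log(z), dv = (z**3) dz, so v = z**4/4 [assuming z > 0]: now z**4*log(z)/4 - cos(sin(z)) + ∫(-z**3/4) dz.
Step 6. Evaluate the standard form: now z**4*log(z)/4 - z**4/16 - cos(sin(z)).
Answer: z**4*log(z)/4 - z**4/16 - cos(sin(z)).


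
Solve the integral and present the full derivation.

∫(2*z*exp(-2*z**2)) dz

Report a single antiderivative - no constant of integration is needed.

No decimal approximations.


Step 1. Substitute u = z**2, turning ∫(2*z*exp(-2*z**2)) dz into ∫(exp(-2*u)) du: now ∫(exp(-2*u)) du.
Step 2. Evaluate the standard form: now -exp(-2*u)/2.
Step 3. Substitute back u = z**2: now -exp(-2*z**2)/2.
Answer: -exp(-2*z**2)/2.


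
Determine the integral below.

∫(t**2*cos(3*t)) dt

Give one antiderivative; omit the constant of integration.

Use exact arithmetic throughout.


Answer: t**2*sin(3*t)/3 + 2*t*cos(3*t)/9 - 2*sin(3*t)/27.


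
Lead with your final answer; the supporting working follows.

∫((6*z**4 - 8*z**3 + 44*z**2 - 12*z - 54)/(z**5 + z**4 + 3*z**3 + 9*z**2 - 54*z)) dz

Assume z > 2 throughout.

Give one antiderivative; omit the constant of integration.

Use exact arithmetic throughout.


The answer is log(z) + log(z - 2) + 4*log(z + 3) - 4*atan(z/3)/3.
Step 1. Decompose ∫((6*z**4 - 8*z**3 + 44*z**2 - 12*z - 54)/(z**5 + z**4 + 3*z**3 + 9*z**2 - 54*z)) dz by partial fractions, (6*z**4 - 8*z**3 + 44*z**2 - 12*z - 54)/(z**5 + z**4 + 3*z**3 + 9*z**2 - 54*z) = -4/(z**2 + 9) + 4/(z + 3) + 1/(z - 2) + 1/z: now ∫(1/z) dz + ∫(1/(z - 2)) dz + ∫(4/(z + 3)) dz + ∫(-4/(z**2 + 9)) dz.
Step 2. Evaluate the standard form [assuming z > 0]: now log(z) + ∫(1/(z - 2)) dz + ∫(4/(z + 3)) dz + ∫(-4/(z**2 + 9)) dz.
Step 3. Evaluate the standard form [assuming z > 2]: now log(z) + log(z - 2) + ∫(4/(z + 3)) dz + ∫(-4/(z**2 + 9)) dz.
Step 4. Evaluate the standard form [assuming z > -3]: now log(z) + log(z - 2) + 4*log(z + 3) + ∫(-4/(z**2 + 9)) dz.
Step 5. Evaluate the standard form: now log(z) + log(z - 2) + 4*log(z + 3) - 4*atan(z/3)/3.
Answer: log(z) + log(z - 2) + 4*log(z + 3) - 4*atan(z/3)/3.


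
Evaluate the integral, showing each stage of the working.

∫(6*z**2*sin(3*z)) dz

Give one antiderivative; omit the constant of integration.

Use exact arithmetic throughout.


Step 1. Integrate ∫(6*z**2*sin(3*z)) dz by parts with u = z**2, dv = (6*sin(3*z)) dz, so v = -2*cos(3*z): now -2*z**2*cos(3*z) + ∫(4*z*cos(3*z)) dz.
Step 2. Integrate ∫(4*z*cos(3*z)) dz by parts with u = z, dv = (4*cos(3*z)) dz, so v = 4*sin(3*z)/3: now -2*z**2*cos(3*z) + 4*z*sin(3*z)/3 + ∫(-4*sin(3*z)/3) dz.
Step 3. Evaluate the standard form: now -2*z**2*cos(3*z) + 4*z*sin(3*z)/3 + 4*cos(3*z)/9.
Answer: -2*z**2*cos(3*z) + 4*z*sin(3*z)/3 + 4*cos(3*z)/9.


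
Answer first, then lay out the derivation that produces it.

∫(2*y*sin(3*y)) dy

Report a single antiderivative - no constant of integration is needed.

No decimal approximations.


The answer is -2*y*cos(3*y)/3 + 2*sin(3*y)/9.
Step 1. Integrate ∫(2*y*sin(3*y)) dy by parts with u = y, dv = (2*sin(3*y)) dy, so v = -2*cos(3*y)/3: now -2*y*cos(3*y)/3 + ∫(2*cos(3*y)/3) dy.
Step 2. Evaluate the standard form: now -2*y*cos(3*y)/3 + 2*sin(3*y)/9.
Answer: -2*y*cos(3*y)/3 + 2*sin(3*y)/9.


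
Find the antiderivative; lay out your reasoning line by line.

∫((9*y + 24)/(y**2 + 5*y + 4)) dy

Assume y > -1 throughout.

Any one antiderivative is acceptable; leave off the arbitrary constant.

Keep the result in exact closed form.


Step 1. Decompose ∫((9*y + 24)/(y**2 + 5*y + 4)) dy by partial fractions, (9*y + 24)/(y**2 + 5*y + 4) = 4/(y + 4) + 5/(y + 1): now ∫(5/(y + 1)) dy + ∫(4/(y + 4)) dy.
Step 2. Evaluate the standard form [assuming y > -1]: now 5*log(y + 1) + ∫(4/(y + 4)) dy.
Step 3. Evaluate the standard form [assuming y > -4]: now 5*log(y + 1) + 4*log(y + 4).
Answer: 5*log(y + 1) + 4*log(y + 4).


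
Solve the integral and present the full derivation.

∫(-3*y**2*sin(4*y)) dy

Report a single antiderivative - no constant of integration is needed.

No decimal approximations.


Step 1. Integrate ∫(-3*y**2*sin(4*y)) dy by parts with u = y**2, dv = (-3*sin(4*y)) dy, so v = 3*cos(4*y)/4: now 3*y**2*cos(4*y)/4 + ∫(-3*y*cos(4*y)/2) dy.
Step 2. Integrate ∫(-3*y*cos(4*y)/2) dy by parts with u = y, dv = (-3*cos(4*y)/2) dy, so v = -3*sin(4*y)/8: now 3*y**2*cos(4*y)/4 - 3*y*sin(4*y)/8 + ∫(3*sin(4*y)/8) dy.
Step 3. Evaluate the standard form: now 3*y**2*cos(4*y)/4 - 3*y*sin(4*y)/8 - 3*cos(4*y)/32.
Answer: 3*y**2*cos(4*y)/4 - 3*y*sin(4*y)/8 - 3*cos(4*y)/32.


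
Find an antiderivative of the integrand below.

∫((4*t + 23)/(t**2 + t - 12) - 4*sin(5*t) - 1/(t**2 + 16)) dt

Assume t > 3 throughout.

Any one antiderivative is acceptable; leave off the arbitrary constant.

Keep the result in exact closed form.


Answer: 5*log(t - 3) - log(t + 4) + 4*cos(5*t)/5 - atan(t/4)/4.


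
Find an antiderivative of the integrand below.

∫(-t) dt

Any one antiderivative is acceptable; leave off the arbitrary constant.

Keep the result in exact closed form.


Answer: -t**2/2.


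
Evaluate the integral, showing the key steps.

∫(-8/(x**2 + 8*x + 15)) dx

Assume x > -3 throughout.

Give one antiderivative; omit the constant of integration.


Step 1. Decompose ∫(-8/(x**2 + 8*x + 15)) dx by partial fractions, -8/(x**2 + 8*x + 15) = 4/(x + 5) - 4/(x + 3): now ∫(-4/(x + 3)) dx + ∫(4/(x + 5)) dx.
Step 2. Evaluate the standard form [assuming x > -5]: now 4*log(x + 5) + ∫(-4/(x + 3)) dx.
Step 3. Evaluate the standard form [assuming x > -3]: now -4*log(x + 3) + 4*log(x + 5).
Answer: -4*log(x + 3) + 4*log(x + 5).


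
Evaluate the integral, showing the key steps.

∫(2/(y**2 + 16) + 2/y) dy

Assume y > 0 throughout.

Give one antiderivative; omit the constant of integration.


Step 1. Rewrite: now ∫(2/y) dy + ∫(2/(y**2 + 16)) dy.
Step 2. Evaluate the standard form [assuming y > 0]: now 2*log(y) + ∫(2/(y**2 + 16)) dy.
Step 3. Evaluate the standard form: now 2*log(y) + atan(y/4)/2.
Answer: 2*log(y) + atan(y/4)/2.


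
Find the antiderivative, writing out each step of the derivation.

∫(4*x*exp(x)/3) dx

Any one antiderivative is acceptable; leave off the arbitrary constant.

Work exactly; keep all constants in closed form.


Step 1. Integrate ∫(4*x*exp(x)/3) dx by parts with u = x, dv = (4*exp(x)/3) dx, so v = 4*exp(x)/3: now 4*x*exp(x)/3 + ∫(-4*exp(x)/3) dx.
Step 2. Evaluate the standard form: now 4*x*exp(x)/3 - 4*exp(x)/3.
Answer: 4*x*exp(x)/3 - 4*exp(x)/3.


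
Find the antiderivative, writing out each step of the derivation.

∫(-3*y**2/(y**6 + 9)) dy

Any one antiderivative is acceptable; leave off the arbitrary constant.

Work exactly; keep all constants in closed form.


Step 1. Substitute u = y**3, turning ∫(-3*y**2/(y**6 + 9)) dy into ∫(-1/(u**2 + 9)) du: now ∫(-1/(u**2 + 9)) du.
Step 2. Evaluate the standard form: now -atan(u/3)/3.
Step 3. Substitute back u = y**3: now -atan(y**3/3)/3.
Answer: -atan(y**3/3)/3.


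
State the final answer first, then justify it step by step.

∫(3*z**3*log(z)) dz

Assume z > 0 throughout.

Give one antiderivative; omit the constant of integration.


The answer is 3*z**4*log(z)/4 - 3*z**4/16.
Step 1. Integrate ∫(3*z**3*log(z)) dz by parts with u = log(z), dv = (3*z**3) dz, so v = 3*z**4/4 [assuming z > 0]: now 3*z**4*log(z)/4 + ∫(-3*z**3/4) dz.
Step 2. Evaluate the standard form: now 3*z**4*log(z)/4 - 3*z**4/16.
Answer: 3*z**4*log(z)/4 - 3*z**4/16.


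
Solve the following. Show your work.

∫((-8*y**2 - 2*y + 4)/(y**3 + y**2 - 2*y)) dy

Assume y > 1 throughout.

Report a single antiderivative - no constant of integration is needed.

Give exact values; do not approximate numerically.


Step 1. Decompose ∫((-8*y**2 - 2*y + 4)/(y**3 + y**2 - 2*y)) dy by partial fractions, (-8*y**2 - 2*y + 4)/(y**3 + y**2 - 2*y) = -4/(y + 2) - 2/(y - 1) - 2/y: now ∫(-2/y) dy + ∫(-2/(y - 1)) dy + ∫(-4/(y + 2)) dy.
Step 2. Evaluate the standard form [assuming y > -2]: now -4*log(y + 2) + ∫(-2/y) dy + ∫(-2/(y - 1)) dy.
Step 3. Evaluate the standard form [assuming y > 0]: now -2*log(y) - 4*log(y + 2) + ∫(-2/(y - 1)) dy.
Step 4. Evaluate the standard form [assuming y > 1]: now -2*log(y) - 2*log(y - 1) - 4*log(y + 2).
Answer: -2*log(y) - 2*log(y - 1) - 4*log(y + 2).


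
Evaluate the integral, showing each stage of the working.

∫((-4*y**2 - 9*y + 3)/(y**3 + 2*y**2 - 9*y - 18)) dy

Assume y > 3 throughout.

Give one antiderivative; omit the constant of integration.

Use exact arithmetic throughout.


Step 1. Decompose ∫((-4*y**2 - 9*y + 3)/(y**3 + 2*y**2 - 9*y - 18)) dy by partial fractions, (-4*y**2 - 9*y + 3)/(y**3 + 2*y**2 - 9*y - 18) = -1/(y + 3) - 1/(y + 2) - 2/(y - 3): now ∫(-2/(y - 3)) dy + ∫(-1/(y + 2)) dy + ∫(-1/(y + 3)) dy.
Step 2. Evaluate the standard form [assuming y > 3]: now -2*log(y - 3) + ∫(-1/(y + 2)) dy + ∫(-1/(y + 3)) dy.
Step 3. Evaluate the standard form [assuming y > -2]: now -2*log(y - 3) - log(y + 2) + ∫(-1/(y + 3)) dy.
Step 4. Evaluate the standard form [assuming y > -3]: now -2*log(y - 3) - log(y + 2) - log(y + 3).
Answer: -2*log(y - 3) - log(y + 2) - log(y + 3).


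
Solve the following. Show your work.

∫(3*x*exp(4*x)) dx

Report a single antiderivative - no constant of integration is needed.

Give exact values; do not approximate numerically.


Step 1. Integrate ∫(3*x*exp(4*x)) dx by parts with u = x, dv = (3*exp(4*x)) dx, so v = 3*exp(4*x)/4: now 3*x*exp(4*x)/4 + ∫(-3*exp(4*x)/4) dx.
Step 2. Evaluate the standard form: now 3*x*exp(4*x)/4 - 3*exp(4*x)/16.
Answer: 3*x*exp(4*x)/4 - 3*exp(4*x)/16.


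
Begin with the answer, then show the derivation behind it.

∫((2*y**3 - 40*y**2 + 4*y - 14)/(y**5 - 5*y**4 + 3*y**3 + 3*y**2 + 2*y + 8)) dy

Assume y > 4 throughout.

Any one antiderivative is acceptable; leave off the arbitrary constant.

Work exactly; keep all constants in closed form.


The answer is -3*log(y - 4) + 5*log(y - 2) - 2*log(y + 1) + 2*atan(y).
Step 1. Decompose ∫((2*y**3 - 40*y**2 + 4*y - 14)/(y**5 - 5*y**4 + 3*y**3 + 3*y**2 + 2*y + 8)) dy by partial fractions, (2*y**3 - 40*y**2 + 4*y - 14)/(y**5 - 5*y**4 + 3*y**3 + 3*y**2 + 2*y + 8) = 2/(y**2 + 1) - 2/(y + 1) + 5/(y - 2) - 3/(y - 4): now ∫(-3/(y - 4)) dy + ∫(5/(y - 2)) dy + ∫(-2/(y + 1)) dy + ∫(2/(y**2 + 1)) dy.
Step 2. Evaluate the standard form [assuming y > 4]: now -3*log(y - 4) + ∫(5/(y - 2)) dy + ∫(-2/(y + 1)) dy + ∫(2/(y**2 + 1)) dy.
Step 3. Evaluate the standard form [assuming y > -1]: now -3*log(y - 4) - 2*log(y + 1) + ∫(5/(y - 2)) dy + ∫(2/(y**2 + 1)) dy.
Step 4. Evaluate the standard form [assuming y > 2]: now -3*log(y - 4) + 5*log(y - 2) - 2*log(y + 1) + ∫(2/(y**2 + 1)) dy.
Step 5. Evaluate the standard form: now -3*log(y - 4) + 5*log(y - 2) - 2*log(y + 1) + 2*atan(y).
Answer: -3*log(y - 4) + 5*log(y - 2) - 2*log(y + 1) + 2*atan(y).


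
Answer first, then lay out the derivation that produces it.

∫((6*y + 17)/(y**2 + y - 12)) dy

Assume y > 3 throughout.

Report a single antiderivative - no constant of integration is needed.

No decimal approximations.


The answer is 5*log(y - 3) + log(y + 4).
Step 1. Decompose ∫((6*y + 17)/(y**2 + y - 12)) dy by partial fractions, (6*y + 17)/(y**2 + y - 12) = 1/(y + 4) + 5/(y - 3): now ∫(5/(y - 3)) dy + ∫(1/(y + 4)) dy.
Step 2. Evaluate the standard form [assuming y > 3]: now 5*log(y - 3) + ∫(1/(y + 4)) dy.
Step 3. Evaluate the standard form [assuming y > -4]: now 5*log(y - 3) + log(y + 4).
Answer: 5*log(y - 3) + log(y + 4).


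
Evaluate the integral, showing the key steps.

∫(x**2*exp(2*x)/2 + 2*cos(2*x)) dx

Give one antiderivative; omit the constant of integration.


Step 1. Rewrite: now ∫(x**2*exp(2*x)/2) dx + ∫(2*cos(2*x)) dx.
Step 2. Evaluate the standard form: now sin(2*x) + ∫(x**2*exp(2*x)/2) dx.
Step 3. Integrate ∫(x**2*exp(2*x)/2) dx by parts with u = x**2, dv = (exp(2*x)/2) dx, so v = exp(2*x)/4: now x**2*exp(2*x)/4 + sin(2*x) + ∫(-x*exp(2*x)/2) dx.
Step 4. Integrate ∫(-x*exp(2*x)/2) dx by parts with u = x, dv = (-exp(2*x)/2) dx, so v = -exp(2*x)/4: now x**2*exp(2*x)/4 - x*exp(2*x)/4 + sin(2*x) + ∫(exp(2*x)/4) dx.
Step 5. Evaluate the standard form: now x**2*exp(2*x)/4 - x*exp(2*x)/4 + exp(2*x)/8 + sin(2*x).
Answer: x**2*exp(2*x)/4 - x*exp(2*x)/4 + exp(2*x)/8 + sin(2*x).


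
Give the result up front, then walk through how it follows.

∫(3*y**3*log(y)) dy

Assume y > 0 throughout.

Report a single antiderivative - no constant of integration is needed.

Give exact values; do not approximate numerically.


The answer is 3*y**4*log(y)/4 - 3*y**4/16.
Step 1. Integrate ∫(3*y**3*log(y)) dy by parts with u = log(y), dv = (3*y**3) dy, so v = 3*y**4/4 [assuming y > 0]: now 3*y**4*log(y)/4 + ∫(-3*y**3/4) dy.
Step 2. Evaluate the standard form: now 3*y**4*log(y)/4 - 3*y**4/16.
Answer: 3*y**4*log(y)/4 - 3*y**4/16.


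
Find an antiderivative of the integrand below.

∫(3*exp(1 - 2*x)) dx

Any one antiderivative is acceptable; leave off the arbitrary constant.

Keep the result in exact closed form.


Answer: -3*exp(1 - 2*x)/2.


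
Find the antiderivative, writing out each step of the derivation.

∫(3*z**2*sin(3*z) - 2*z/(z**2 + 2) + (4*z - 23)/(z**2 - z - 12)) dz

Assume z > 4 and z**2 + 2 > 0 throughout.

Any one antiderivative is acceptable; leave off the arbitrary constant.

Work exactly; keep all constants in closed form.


Step 1. Rewrite: now ∫(-2*z/(z**2 + 2)) dz + ∫(3*z**2*sin(3*z)) dz + ∫((4*z - 23)/(z**2 - z - 12)) dz.
Step 2. Substitute u = z**2 + 2, turning ∫(-2*z/(z**2 + 2)) dz into ∫(-1/u) du: now ∫(-1/u) du + ∫(3*z**2*sin(3*z)) dz + ∫((4*z - 23)/(z**2 - z - 12)) dz.
Step 3. Evaluate the standard form [assuming u > 0]: now -log(u) + ∫(3*z**2*sin(3*z)) dz + ∫((4*z - 23)/(z**2 - z - 12)) dz.
Step 4. Substitute back u = z**2 + 2: now -log(z**2 + 2) + ∫(3*z**2*sin(3*z)) dz + ∫((4*z - 23)/(z**2 - z - 12)) dz.
Step 5. Integrate ∫(3*z**2*sin(3*z)) dz by parts with u = z**2, dv = (3*sin(3*z)) dz, so v = -cos(3*z): now -z**2*cos(3*z) - log(z**2 + 2) + ∫(2*z*cos(3*z)) dz + ∫((4*z - 23)/(z**2 - z - 12)) dz.
Step 6. Integrate ∫(2*z*cos(3*z)) dz by parts with u = z, dv = (2*cos(3*z)) dz, so v = 2*sin(3*z)/3: now -z**2*cos(3*z) + 2*z*sin(3*z)/3 - log(z**2 + 2) + ∫((4*z - 23)/(z**2 - z - 12)) dz + ∫(-2*sin(3*z)/3) dz.
Step 7. Evaluate the standard form: now -z**2*cos(3*z) + 2*z*sin(3*z)/3 - log(z**2 + 2) + 2*cos(3*z)/9 + ∫((4*z - 23)/(z**2 - z - 12)) dz.
Step 8. Decompose ∫((4*z - 23)/(z**2 - z - 12)) dz by partial fractions, (4*z - 23)/(z**2 - z - 12) = 5/(z + 3) - 1/(z - 4): now -z**2*cos(3*z) + 2*z*sin(3*z)/3 - log(z**2 + 2) + 2*cos(3*z)/9 + ∫(-1/(z - 4)) dz + ∫(5/(z + 3)) dz.
Step 9. Evaluate the standard form [assuming z > 4]: now -z**2*cos(3*z) + 2*z*sin(3*z)/3 - log(z - 4) - log(z**2 + 2) + 2*cos(3*z)/9 + ∫(5/(z + 3)) dz.
Step 10. Evaluate the standard form [assuming z > -3]: now -z**2*cos(3*z) + 2*z*sin(3*z)/3 - log(z - 4) + 5*log(z + 3) - log(z**2 + 2) + 2*cos(3*z)/9.
Answer: -z**2*cos(3*z) + 2*z*sin(3*z)/3 - log(z - 4) + 5*log(z + 3) - log(z**2 + 2) + 2*cos(3*z)/9.


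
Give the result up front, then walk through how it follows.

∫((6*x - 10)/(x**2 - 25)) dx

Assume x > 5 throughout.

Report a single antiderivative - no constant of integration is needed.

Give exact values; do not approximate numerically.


The answer is 2*log(x - 5) + 4*log(x + 5).
Step 1. Decompose ∫((6*x - 10)/(x**2 - 25)) dx by partial fractions, (6*x - 10)/(x**2 - 25) = 4/(x + 5) + 2/(x - 5): now ∫(2/(x - 5)) dx + ∫(4/(x + 5)) dx.
Step 2. Evaluate the standard form [assuming x > -5]: now 4*log(x + 5) + ∫(2/(x - 5)) dx.
Step 3. Evaluate the standard form [assuming x > 5]: now 2*log(x - 5) + 4*log(x + 5).
Answer: 2*log(x - 5) + 4*log(x + 5).


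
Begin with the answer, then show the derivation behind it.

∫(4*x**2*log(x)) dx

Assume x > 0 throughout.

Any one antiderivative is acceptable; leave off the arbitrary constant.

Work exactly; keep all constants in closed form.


The answer is 4*x**3*log(x)/3 - 4*x**3/9.
Step 1. Integrate ∫(4*x**2*log(x)) dx by parts with u = log(x), dv = (4*x**2) dx, so v = 4*x**3/3 [assuming x > 0]: now 4*x**3*log(x)/3 + ∫(-4*x**2/3) dx.
Step 2. Evaluate the standard form: now 4*x**3*log(x)/3 - 4*x**3/9.
Answer: 4*x**3*log(x)/3 - 4*x**3/9.


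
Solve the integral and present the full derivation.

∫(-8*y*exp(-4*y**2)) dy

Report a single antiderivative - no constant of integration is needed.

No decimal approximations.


Step 1. Substitute u = y**2, turning ∫(-8*y*exp(-4*y**2)) dy into ∫(-4*exp(-4*u)) du: now ∫(-4*exp(-4*u)) du.
Step 2. Evaluate the standard form: now exp(-4*u).
Step 3. Substitute back u = y**2: now exp(-4*y**2).
Answer: exp(-4*y**2).


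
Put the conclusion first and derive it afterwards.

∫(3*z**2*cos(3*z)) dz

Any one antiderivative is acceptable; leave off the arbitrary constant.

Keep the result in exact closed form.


The answer is z**2*sin(3*z) + 2*z*cos(3*z)/3 - 2*sin(3*z)/9.
Step 1. Integrate ∫(3*z**2*cos(3*z)) dz by parts with u = z**2, dv = (3*cos(3*z)) dz, so v = sin(3*z): now z**2*sin(3*z) + ∫(-2*z*sin(3*z)) dz.
Step 2. Integrate ∫(-2*z*sin(3*z)) dz by parts with u = z, dv = (-2*sin(3*z)) dz, so v = 2*cos(3*z)/3: now z**2*sin(3*z) + 2*z*cos(3*z)/3 + ∫(-2*cos(3*z)/3) dz.
Step 3. Evaluate the standard form: now z**2*sin(3*z) + 2*z*cos(3*z)/3 - 2*sin(3*z)/9.
Answer: z**2*sin(3*z) + 2*z*cos(3*z)/3 - 2*sin(3*z)/9.


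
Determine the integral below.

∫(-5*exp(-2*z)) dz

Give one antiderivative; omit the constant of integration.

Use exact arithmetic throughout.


Answer: 5*exp(-2*z)/2.


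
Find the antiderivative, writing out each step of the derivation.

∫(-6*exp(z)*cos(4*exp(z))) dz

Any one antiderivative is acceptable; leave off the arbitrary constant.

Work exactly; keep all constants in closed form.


Step 1. Substitute u = exp(z), turning ∫(-6*exp(z)*cos(4*exp(z))) dz into ∫(-6*cos(4*u)) du: now ∫(-6*cos(4*u)) du.
Step 2. Evaluate the standard form: now -3*sin(4*u)/2.
Step 3. Substitute back u = exp(z): now -3*sin(4*exp(z))/2.
Answer: -3*sin(4*exp(z))/2.


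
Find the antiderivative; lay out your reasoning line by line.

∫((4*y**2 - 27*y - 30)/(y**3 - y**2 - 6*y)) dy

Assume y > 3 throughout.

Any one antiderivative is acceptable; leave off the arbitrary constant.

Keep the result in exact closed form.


Step 1. Decompose ∫((4*y**2 - 27*y - 30)/(y**3 - y**2 - 6*y)) dy by partial fractions, (4*y**2 - 27*y - 30)/(y**3 - y**2 - 6*y) = 4/(y + 2) - 5/(y - 3) + 5/y: now ∫(5/y) dy + ∫(-5/(y - 3)) dy + ∫(4/(y + 2)) dy.
Step 2. Evaluate the standard form [assuming y > 3]: now -5*log(y - 3) + ∫(5/y) dy + ∫(4/(y + 2)) dy.
Step 3. Evaluate the standard form [assuming y > 0]: now 5*log(y) - 5*log(y - 3) + ∫(4/(y + 2)) dy.
Step 4. Evaluate the standard form [assuming y > -2]: now 5*log(y) - 5*log(y - 3) + 4*log(y + 2).
Answer: 5*log(y) - 5*log(y - 3) + 4*log(y + 2).


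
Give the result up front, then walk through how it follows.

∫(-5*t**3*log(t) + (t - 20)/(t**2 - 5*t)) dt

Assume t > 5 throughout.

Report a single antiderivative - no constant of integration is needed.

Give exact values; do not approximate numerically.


The answer is -5*t**4*log(t)/4 + 5*t**4/16 + 4*log(t) - 3*log(t - 5).
Step 1. Rewrite: now ∫(-5*t**3*log(t)) dt + ∫((t - 20)/(t**2 - 5*t)) dt.
Step 2. Integrate ∫(-5*t**3*log(t)) dt by parts with u = log(t), dv = (-5*t**3) dt, so v = -5*t**4/4 [assuming t > 0]: now -5*t**4*log(t)/4 + ∫(5*t**3/4) dt + ∫((t - 20)/(t**2 - 5*t)) dt.
Step 3. Evaluate the standard form: now -5*t**4*log(t)/4 + 5*t**4/16 + ∫((t - 20)/(t**2 - 5*t)) dt.
Step 4. Decompose ∫((t - 20)/(t**2 - 5*t)) dt by partial fractions, (t - 20)/(t**2 - 5*t) = -3/(t - 5) + 4/t: now -5*t**4*log(t)/4 + 5*t**4/16 + ∫(4/t) dt + ∫(-3/(t - 5)) dt.
Step 5. Evaluate the standard form [assuming t > 0]: now -5*t**4*log(t)/4 + 5*t**4/16 + 4*log(t) + ∫(-3/(t - 5)) dt.
Step 6. Evaluate the standard form [assuming t > 5]: now -5*t**4*log(t)/4 + 5*t**4/16 + 4*log(t) - 3*log(t - 5).
Answer: -5*t**4*log(t)/4 + 5*t**4/16 + 4*log(t) - 3*log(t - 5).


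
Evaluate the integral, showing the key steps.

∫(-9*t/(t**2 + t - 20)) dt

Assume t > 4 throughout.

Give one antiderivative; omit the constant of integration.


Step 1. Decompose ∫(-9*t/(t**2 + t - 20)) dt by partial fractions, -9*t/(t**2 + t - 20) = -5/(t + 5) - 4/(t - 4): now ∫(-4/(t - 4)) dt + ∫(-5/(t + 5)) dt.
Step 2. Evaluate the standard form [assuming t > -5]: now -5*log(t + 5) + ∫(-4/(t - 4)) dt.
Step 3. Evaluate the standard form [assuming t > 4]: now -4*log(t - 4) - 5*log(t + 5).
Answer: -4*log(t - 4) - 5*log(t + 5).


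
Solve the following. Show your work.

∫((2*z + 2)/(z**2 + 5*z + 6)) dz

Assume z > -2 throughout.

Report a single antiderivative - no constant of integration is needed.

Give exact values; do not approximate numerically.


Step 1. Decompose ∫((2*z + 2)/(z**2 + 5*z + 6)) dz by partial fractions, (2*z + 2)/(z**2 + 5*z + 6) = 4/(z + 3) - 2/(z + 2): now ∫(-2/(z + 2)) dz + ∫(4/(z + 3)) dz.
Step 2. Evaluate the standard form [assuming z > -3]: now 4*log(z + 3) + ∫(-2/(z + 2)) dz.
Step 3. Evaluate the standard form [assuming z > -2]: now -2*log(z + 2) + 4*log(z + 3).
Answer: -2*log(z + 2) + 4*log(z + 3).


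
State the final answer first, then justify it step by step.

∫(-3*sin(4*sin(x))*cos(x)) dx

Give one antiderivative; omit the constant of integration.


The answer is 3*cos(4*sin(x))/4.
Step 1. Substitute u = sin(x), turning ∫(-3*sin(4*sin(x))*cos(x)) dx into ∫(-3*sin(4*u)) du: now ∫(-3*sin(4*u)) du.
Step 2. Evaluate the standard form: now 3*cos(4*u)/4.
Step 3. Substitute back u = sin(x): now 3*cos(4*sin(x))/4.
Answer: 3*cos(4*sin(x))/4.


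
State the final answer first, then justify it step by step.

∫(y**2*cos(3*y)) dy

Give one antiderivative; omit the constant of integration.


The answer is y**2*sin(3*y)/3 + 2*y*cos(3*y)/9 - 2*sin(3*y)/27.
Step 1. Integrate ∫(y**2*cos(3*y)) dy by parts with u = y**2, dv = (cos(3*y)) dy, so v = sin(3*y)/3: now y**2*sin(3*y)/3 + ∫(-2*y*sin(3*y)/3) dy.
Step 2. Integrate ∫(-2*y*sin(3*y)/3) dy by parts with u = y, dv = (-2*sin(3*y)/3) dy, so v = 2*cos(3*y)/9: now y**2*sin(3*y)/3 + 2*y*cos(3*y)/9 + ∫(-2*cos(3*y)/9) dy.
Step 3. Evaluate the standard form: now y**2*sin(3*y)/3 + 2*y*cos(3*y)/9 - 2*sin(3*y)/27.
Answer: y**2*sin(3*y)/3 + 2*y*cos(3*y)/9 - 2*sin(3*y)/27.


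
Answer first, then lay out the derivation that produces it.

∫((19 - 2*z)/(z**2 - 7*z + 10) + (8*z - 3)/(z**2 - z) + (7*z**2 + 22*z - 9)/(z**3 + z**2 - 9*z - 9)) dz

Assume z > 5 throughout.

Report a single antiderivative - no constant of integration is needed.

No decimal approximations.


The answer is 3*log(z) + 3*log(z - 5) + 5*log(z - 3) - 5*log(z - 2) + 5*log(z - 1) + 3*log(z + 1) - log(z + 3).
Step 1. Rewrite: now ∫((19 - 2*z)/(z**2 - 7*z + 10)) dz + ∫((8*z - 3)/(z**2 - z)) dz + ∫((7*z**2 + 22*z - 9)/(z**3 + z**2 - 9*z - 9)) dz.
Step 2. Decompose ∫((8*z - 3)/(z**2 - z)) dz by partial fractions, (8*z - 3)/(z**2 - z) = 5/(z - 1) + 3/z: now ∫(3/z) dz + ∫((19 - 2*z)/(z**2 - 7*z + 10)) dz + ∫((7*z**2 + 22*z - 9)/(z**3 + z**2 - 9*z - 9)) dz + ∫(5/(z - 1)) dz.
Step 3. Evaluate the standard form [assuming z > 1]: now 5*log(z - 1) + ∫(3/z) dz + ∫((19 - 2*z)/(z**2 - 7*z + 10)) dz + ∫((7*z**2 + 22*z - 9)/(z**3 + z**2 - 9*z - 9)) dz.
Step 4. Evaluate the standard form [assuming z > 0]: now 3*log(z) + 5*log(z - 1) + ∫((19 - 2*z)/(z**2 - 7*z + 10)) dz + ∫((7*z**2 + 22*z - 9)/(z**3 + z**2 - 9*z - 9)) dz.
Step 5. Decompose ∫((19 - 2*z)/(z**2 - 7*z + 10)) dz by partial fractions, (19 - 2*z)/(z**2 - 7*z + 10) = -5/(z - 2) + 3/(z - 5): now 3*log(z) + 5*log(z - 1) + ∫((7*z**2 + 22*z - 9)/(z**3 + z**2 - 9*z - 9)) dz + ∫(3/(z - 5)) dz + ∫(-5/(z - 2)) dz.
Step 6. Evaluate the standard form [assuming z > 2]: now 3*log(z) - 5*log(z - 2) + 5*log(z - 1) + ∫((7*z**2 + 22*z - 9)/(z**3 + z**2 - 9*z - 9)) dz + ∫(3/(z - 5)) dz.
Step 7. Evaluate the standard form [assuming z > 5]: now 3*log(z) + 3*log(z - 5) - 5*log(z - 2) + 5*log(z - 1) + ∫((7*z**2 + 22*z - 9)/(z**3 + z**2 - 9*z - 9)) dz.
Step 8. Decompose ∫((7*z**2 + 22*z - 9)/(z**3 + z**2 - 9*z - 9)) dz by partial fractions, (7*z**2 + 22*z - 9)/(z**3 + z**2 - 9*z - 9) = -1/(z + 3) + 3/(z + 1) + 5/(z - 3): now 3*log(z) + 3*log(z - 5) - 5*log(z - 2) + 5*log(z - 1) + ∫(5/(z - 3)) dz + ∫(3/(z + 1)) dz + ∫(-1/(z + 3)) dz.
Step 9. Evaluate the standard form [assuming z > 3]: now 3*log(z) + 3*log(z - 5) + 5*log(z - 3) - 5*log(z - 2) + 5*log(z - 1) + ∫(3/(z + 1)) dz + ∫(-1/(z + 3)) dz.
Step 10. Evaluate the standard form [assuming z > -1]: now 3*log(z) + 3*log(z - 5) + 5*log(z - 3) - 5*log(z - 2) + 5*log(z - 1) + 3*log(z + 1) + ∫(-1/(z + 3)) dz.
Step 11. Evaluate the standard form [assuming z > -3]: now 3*log(z) + 3*log(z - 5) + 5*log(z - 3) - 5*log(z - 2) + 5*log(z - 1) + 3*log(z + 1) - log(z + 3).
Answer: 3*log(z) + 3*log(z - 5) + 5*log(z - 3) - 5*log(z - 2) + 5*log(z - 1) + 3*log(z + 1) - log(z + 3).


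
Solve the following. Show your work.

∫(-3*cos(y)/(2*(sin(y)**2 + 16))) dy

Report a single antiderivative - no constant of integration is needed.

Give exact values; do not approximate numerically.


Step 1. Substitute u = sin(y), turning ∫(-3*cos(y)/(2*(sin(y)**2 + 16))) dy into ∫(-3/(2*(u**2 + 16))) du: now ∫(-3/(2*(u**2 + 16))) du.
Step 2. Evaluate the standard form: now -3*atan(u/4)/8.
Step 3. Substitute back u = sin(y): now -3*atan(sin(y)/4)/8.
Answer: -3*atan(sin(y)/4)/8.


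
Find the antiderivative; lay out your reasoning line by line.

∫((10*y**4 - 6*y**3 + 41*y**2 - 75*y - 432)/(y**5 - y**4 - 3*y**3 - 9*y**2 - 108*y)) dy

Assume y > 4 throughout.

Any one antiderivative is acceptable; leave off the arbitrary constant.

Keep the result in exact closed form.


Step 1. Decompose ∫((10*y**4 - 6*y**3 + 41*y**2 - 75*y - 432)/(y**5 - y**4 - 3*y**3 - 9*y**2 - 108*y)) dy by partial fractions, (10*y**4 - 6*y**3 + 41*y**2 - 75*y - 432)/(y**5 - y**4 - 3*y**3 - 9*y**2 - 108*y) = 1/(y**2 + 9) + 3/(y + 3) + 3/(y - 4) + 4/y: now ∫(4/y) dy + ∫(3/(y - 4)) dy + ∫(3/(y + 3)) dy + ∫(1/(y**2 + 9)) dy.
Step 2. Evaluate the standard form [assuming y > 4]: now 3*log(y - 4) + ∫(4/y) dy + ∫(3/(y + 3)) dy + ∫(1/(y**2 + 9)) dy.
Step 3. Evaluate the standard form [assuming y > 0]: now 4*log(y) + 3*log(y - 4) + ∫(3/(y + 3)) dy + ∫(1/(y**2 + 9)) dy.
Step 4. Evaluate the standard form [assuming y > -3]: now 4*log(y) + 3*log(y - 4) + 3*log(y + 3) + ∫(1/(y**2 + 9)) dy.
Step 5. Evaluate the standard form: now 4*log(y) + 3*log(y - 4) + 3*log(y + 3) + atan(y/3)/3.
Answer: 4*log(y) + 3*log(y - 4) + 3*log(y + 3) + atan(y/3)/3.


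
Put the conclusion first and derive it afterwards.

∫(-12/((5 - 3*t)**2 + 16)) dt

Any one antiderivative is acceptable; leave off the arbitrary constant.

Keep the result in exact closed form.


The answer is -atan(3*t/4 - 5/4).
Step 1. Substitute u = 5 - 3*t, turning ∫(-12/((5 - 3*t)**2 + 16)) dt into ∫(4/(u**2 + 16)) du: now ∫(4/(u**2 + 16)) du.
Step 2. Evaluate the standard form: now atan(u/4).
Step 3. Substitute back u = 5 - 3*t: now -atan(3*t/4 - 5/4).
Answer: -atan(3*t/4 - 5/4).


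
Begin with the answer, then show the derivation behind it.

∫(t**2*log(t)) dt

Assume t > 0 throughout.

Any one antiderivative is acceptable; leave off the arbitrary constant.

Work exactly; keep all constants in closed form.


The answer is t**3*log(t)/3 - t**3/9.
Step 1. Integrate ∫(t**2*log(t)) dt by parts with u = log(t), dv = (t**2) dt, so v = t**3/3 [assuming t > 0]: now t**3*log(t)/3 + ∫(-t**2/3) dt.
Step 2. Evaluate the standard form: now t**3*log(t)/3 - t**3/9.
Answer: t**3*log(t)/3 - t**3/9.


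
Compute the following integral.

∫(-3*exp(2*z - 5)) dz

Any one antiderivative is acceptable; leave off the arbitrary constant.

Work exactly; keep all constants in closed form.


Answer: -3*exp(2*z - 5)/2.


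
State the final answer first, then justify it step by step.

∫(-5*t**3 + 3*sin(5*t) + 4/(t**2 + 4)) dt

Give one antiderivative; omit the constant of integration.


The answer is -5*t**4/4 - 3*cos(5*t)/5 + 2*atan(t/2).
Step 1. Rewrite: now ∫(-5*t**3) dt + ∫(4/(t**2 + 4)) dt + ∫(3*sin(5*t)) dt.
Step 2. Evaluate the standard form: now -5*t**4/4 + ∫(4/(t**2 + 4)) dt + ∫(3*sin(5*t)) dt.
Step 3. Evaluate the standard form: now -5*t**4/4 - 3*cos(5*t)/5 + ∫(4/(t**2 + 4)) dt.
Step 4. Evaluate the standard form: now -5*t**4/4 - 3*cos(5*t)/5 + 2*atan(t/2).
Answer: -5*t**4/4 - 3*cos(5*t)/5 + 2*atan(t/2).


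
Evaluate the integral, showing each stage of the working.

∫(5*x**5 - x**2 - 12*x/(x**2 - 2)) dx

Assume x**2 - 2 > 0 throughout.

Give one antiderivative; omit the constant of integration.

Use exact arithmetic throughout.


Step 1. Rewrite: now ∫(-x**2) dx + ∫(5*x**5) dx + ∫(-12*x/(x**2 - 2)) dx.
Step 2. Substitute u = x**2 - 2, turning ∫(-12*x/(x**2 - 2)) dx into ∫(-6/u) du: now ∫(-6/u) du + ∫(-x**2) dx + ∫(5*x**5) dx.
Step 3. Evaluate the standard form [assuming u > 0]: now -6*log(u) + ∫(-x**2) dx + ∫(5*x**5) dx.
Step 4. Substitute back u = x**2 - 2: now -6*log(x**2 - 2) + ∫(-x**2) dx + ∫(5*x**5) dx.
Step 5. Evaluate the standard form: now -x**3/3 - 6*log(x**2 - 2) + ∫(5*x**5) dx.
Step 6. Evaluate the standard form: now 5*x**6/6 - x**3/3 - 6*log(x**2 - 2).
Answer: 5*x**6/6 - x**3/3 - 6*log(x**2 - 2).


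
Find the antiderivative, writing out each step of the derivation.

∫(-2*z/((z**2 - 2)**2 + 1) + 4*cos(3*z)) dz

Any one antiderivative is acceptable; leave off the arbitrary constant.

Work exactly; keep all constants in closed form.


Step 1. Rewrite: now ∫(-2*z/((z**2 - 2)**2 + 1)) dz + ∫(4*cos(3*z)) dz.
Step 2. Evaluate the standard form: now 4*sin(3*z)/3 + ∫(-2*z/((z**2 - 2)**2 + 1)) dz.
Step 3. Substitute u = z**2 - 2, turning ∫(-2*z/((z**2 - 2)**2 + 1)) dz into ∫(-1/(u**2 + 1)) du: now 4*sin(3*z)/3 + ∫(-1/(u**2 + 1)) du.
Step 4. Evaluate the standard form: now 4*sin(3*z)/3 - atan(u).
Step 5. Substitute back u = z**2 - 2: now 4*sin(3*z)/3 - atan(z**2 - 2).
Answer: 4*sin(3*z)/3 - atan(z**2 - 2).


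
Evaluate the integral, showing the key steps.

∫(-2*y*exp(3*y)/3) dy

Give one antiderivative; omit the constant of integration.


Step 1. Integrate ∫(-2*y*exp(3*y)/3) dy by parts with u = y, dv = (-2*exp(3*y)/3) dy, so v = -2*exp(3*y)/9: now -2*y*exp(3*y)/9 + ∫(2*exp(3*y)/9) dy.
Step 2. Evaluate the standard form: now -2*y*exp(3*y)/9 + 2*exp(3*y)/27.
Answer: -2*y*exp(3*y)/9 + 2*exp(3*y)/27.


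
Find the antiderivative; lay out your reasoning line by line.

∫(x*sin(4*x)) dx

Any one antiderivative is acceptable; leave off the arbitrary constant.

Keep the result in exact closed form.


Step 1. Integrate ∫(x*sin(4*x)) dx by parts with u = x, dv = (sin(4*x)) dx, so v = -cos(4*x)/4: now -x*cos(4*x)/4 + ∫(cos(4*x)/4) dx.
Step 2. Evaluate the standard form: now -x*cos(4*x)/4 + sin(4*x)/16.
Answer: -x*cos(4*x)/4 + sin(4*x)/16.


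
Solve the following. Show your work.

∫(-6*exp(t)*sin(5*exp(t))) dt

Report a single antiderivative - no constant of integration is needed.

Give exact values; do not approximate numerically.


Step 1. Substitute u = exp(t), turning ∫(-6*exp(t)*sin(5*exp(t))) dt into ∫(-6*sin(5*u)) du: now ∫(-6*sin(5*u)) du.
Step 2. Evaluate the standard form: now 6*cos(5*u)/5.
Step 3. Substitute back u = exp(t): now 6*cos(5*exp(t))/5.
Answer: 6*cos(5*exp(t))/5.


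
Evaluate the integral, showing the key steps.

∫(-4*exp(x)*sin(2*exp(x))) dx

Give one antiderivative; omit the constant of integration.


Step 1. Substitute u = exp(x), turning ∫(-4*exp(x)*sin(2*exp(x))) dx into ∫(-4*sin(2*u)) du: now ∫(-4*sin(2*u)) du.
Step 2. Evaluate the standard form: now 2*cos(2*u).
Step 3. Substitute back u = exp(x): now 2*cos(2*exp(x)).
Answer: 2*cos(2*exp(x)).


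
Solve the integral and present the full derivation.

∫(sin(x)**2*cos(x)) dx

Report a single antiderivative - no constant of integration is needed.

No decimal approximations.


Step 1. Substitute u = sin(x), turning ∫(sin(x)**2*cos(x)) dx into ∫(u**2) du: now ∫(u**2) du.
Step 2. Evaluate the standard form: now u**3/3.
Step 3. Substitute back u = sin(x): now sin(x)**3/3.
Answer: sin(x)**3/3.


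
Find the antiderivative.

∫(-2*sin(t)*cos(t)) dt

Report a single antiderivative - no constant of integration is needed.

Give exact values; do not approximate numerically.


Answer: -sin(t)**2.


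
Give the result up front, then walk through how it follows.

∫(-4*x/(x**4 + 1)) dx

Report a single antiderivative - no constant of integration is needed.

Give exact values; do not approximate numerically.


The answer is -2*atan(x**2).
Step 1. Substitute u = x**2, turning ∫(-4*x/(x**4 + 1)) dx into ∫(-2/(u**2 + 1)) du: now ∫(-2/(u**2 + 1)) du.
Step 2. Evaluate the standard form: now -2*atan(u).
Step 3. Substitute back u = x**2: now -2*atan(x**2).
Answer: -2*atan(x**2).


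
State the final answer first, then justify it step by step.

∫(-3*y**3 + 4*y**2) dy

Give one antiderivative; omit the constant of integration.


The answer is -3*y**4/4 + 4*y**3/3.
Step 1. Rewrite: now ∫(4*y**2) dy + ∫(-3*y**3) dy.
Step 2. Evaluate the standard form: now -3*y**4/4 + ∫(4*y**2) dy.
Step 3. Evaluate the standard form: now -3*y**4/4 + 4*y**3/3.
Answer: -3*y**4/4 + 4*y**3/3.


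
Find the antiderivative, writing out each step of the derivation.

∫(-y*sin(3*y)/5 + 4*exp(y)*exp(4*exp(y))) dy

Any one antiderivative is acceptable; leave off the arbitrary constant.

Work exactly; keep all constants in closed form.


Step 1. Rewrite: now ∫(-y*sin(3*y)/5) dy + ∫(4*exp(y)*exp(4*exp(y))) dy.
Step 2. Integrate ∫(-y*sin(3*y)/5) dy by parts with u = y, dv = (-sin(3*y)/5) dy, so v = cos(3*y)/15: now y*cos(3*y)/15 + ∫(4*exp(y)*exp(4*exp(y))) dy + ∫(-cos(3*y)/15) dy.
Step 3. Evaluate the standard form: now y*cos(3*y)/15 - sin(3*y)/45 + ∫(4*exp(y)*exp(4*exp(y))) dy.
Step 4. Substitute u = exp(y), turning ∫(4*exp(y)*exp(4*exp(y))) dy into ∫(4*exp(4*u)) du: now y*cos(3*y)/15 - sin(3*y)/45 + ∫(4*exp(4*u)) du.
Step 5. Evaluate the standard form: now y*cos(3*y)/15 + exp(4*u) - sin(3*y)/45.
Step 6. Substitute back u = exp(y): now y*cos(3*y)/15 + exp(4*exp(y)) - sin(3*y)/45.
Answer: y*cos(3*y)/15 + exp(4*exp(y)) - sin(3*y)/45.


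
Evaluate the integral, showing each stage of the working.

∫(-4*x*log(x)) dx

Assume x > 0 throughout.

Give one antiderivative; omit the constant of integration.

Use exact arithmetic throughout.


Step 1. Integrate ∫(-4*x*log(x)) dx by parts with u = log(x), dv = (-4*x) dx, so v = -2*x**2 [assuming x > 0]: now -2*x**2*log(x) + ∫(2*x) dx.
Step 2. Evaluate the standard form: now -2*x**2*log(x) + x**2.
Answer: -2*x**2*log(x) + x**2.


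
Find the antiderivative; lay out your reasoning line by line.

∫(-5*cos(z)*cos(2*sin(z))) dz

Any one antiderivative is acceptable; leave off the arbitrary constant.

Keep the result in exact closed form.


Step 1. Substitute u = sin(z), turning ∫(-5*cos(z)*cos(2*sin(z))) dz into ∫(-5*cos(2*u)) du: now ∫(-5*cos(2*u)) du.
Step 2. Evaluate the standard form: now -5*sin(2*u)/2.
Step 3. Substitute back u = sin(z): now -5*sin(2*sin(z))/2.
Answer: -5*sin(2*sin(z))/2.


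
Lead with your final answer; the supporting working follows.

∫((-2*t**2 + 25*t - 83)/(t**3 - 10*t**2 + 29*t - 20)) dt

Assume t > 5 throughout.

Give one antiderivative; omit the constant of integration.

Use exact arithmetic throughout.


The answer is -2*log(t - 5) + 5*log(t - 4) - 5*log(t - 1).
Step 1. Decompose ∫((-2*t**2 + 25*t - 83)/(t**3 - 10*t**2 + 29*t - 20)) dt by partial fractions, (-2*t**2 + 25*t - 83)/(t**3 - 10*t**2 + 29*t - 20) = -5/(t - 1) + 5/(t - 4) - 2/(t - 5): now ∫(-2/(t - 5)) dt + ∫(5/(t - 4)) dt + ∫(-5/(t - 1)) dt.
Step 2. Evaluate the standard form [assuming t > 1]: now -5*log(t - 1) + ∫(-2/(t - 5)) dt + ∫(5/(t - 4)) dt.
Step 3. Evaluate the standard form [assuming t > 4]: now 5*log(t - 4) - 5*log(t - 1) + ∫(-2/(t - 5)) dt.
Step 4. Evaluate the standard form [assuming t > 5]: now -2*log(t - 5) + 5*log(t - 4) - 5*log(t - 1).
Answer: -2*log(t - 5) + 5*log(t - 4) - 5*log(t - 1).


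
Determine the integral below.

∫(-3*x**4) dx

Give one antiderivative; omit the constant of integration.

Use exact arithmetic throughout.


Answer: -3*x**5/5.


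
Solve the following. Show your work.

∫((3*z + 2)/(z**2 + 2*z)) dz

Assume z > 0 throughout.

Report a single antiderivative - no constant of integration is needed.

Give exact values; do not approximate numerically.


Step 1. Decompose ∫((3*z + 2)/(z**2 + 2*z)) dz by partial fractions, (3*z + 2)/(z**2 + 2*z) = 2/(z + 2) + 1/z: now ∫(1/z) dz + ∫(2/(z + 2)) dz.
Step 2. Evaluate the standard form [assuming z > -2]: now 2*log(z + 2) + ∫(1/z) dz.
Step 3. Evaluate the standard form [assuming z > 0]: now log(z) + 2*log(z + 2).
Answer: log(z) + 2*log(z + 2).


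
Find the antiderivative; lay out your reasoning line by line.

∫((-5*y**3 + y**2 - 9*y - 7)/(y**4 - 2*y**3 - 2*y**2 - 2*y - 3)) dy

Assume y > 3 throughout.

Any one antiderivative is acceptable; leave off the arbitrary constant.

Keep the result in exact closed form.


Step 1. Decompose ∫((-5*y**3 + y**2 - 9*y - 7)/(y**4 - 2*y**3 - 2*y**2 - 2*y - 3)) dy by partial fractions, (-5*y**3 + y**2 - 9*y - 7)/(y**4 - 2*y**3 - 2*y**2 - 2*y - 3) = 2/(y**2 + 1) - 1/(y + 1) - 4/(y - 3): now ∫(-4/(y - 3)) dy + ∫(-1/(y + 1)) dy + ∫(2/(y**2 + 1)) dy.
Step 2. Evaluate the standard form [assuming y > -1]: now -log(y + 1) + ∫(-4/(y - 3)) dy + ∫(2/(y**2 + 1)) dy.
Step 3. Evaluate the standard form [assuming y > 3]: now -4*log(y - 3) - log(y + 1) + ∫(2/(y**2 + 1)) dy.
Step 4. Evaluate the standard form: now -4*log(y - 3) - log(y + 1) + 2*atan(y).
Answer: -4*log(y - 3) - log(y + 1) + 2*atan(y).


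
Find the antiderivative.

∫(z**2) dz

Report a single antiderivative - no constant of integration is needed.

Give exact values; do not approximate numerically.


Answer: z**3/3.


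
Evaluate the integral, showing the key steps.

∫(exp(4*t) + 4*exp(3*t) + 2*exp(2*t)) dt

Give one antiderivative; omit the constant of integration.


Step 1. Rewrite: now ∫(2*exp(2*t)) dt + ∫(4*exp(3*t)) dt + ∫(exp(4*t)) dt.
Step 2. Evaluate the standard form: now exp(2*t) + ∫(4*exp(3*t)) dt + ∫(exp(4*t)) dt.
Step 3. Evaluate the standard form: now 4*exp(3*t)/3 + exp(2*t) + ∫(exp(4*t)) dt.
Step 4. Evaluate the standard form: now exp(4*t)/4 + 4*exp(3*t)/3 + exp(2*t).
Answer: exp(4*t)/4 + 4*exp(3*t)/3 + exp(2*t).


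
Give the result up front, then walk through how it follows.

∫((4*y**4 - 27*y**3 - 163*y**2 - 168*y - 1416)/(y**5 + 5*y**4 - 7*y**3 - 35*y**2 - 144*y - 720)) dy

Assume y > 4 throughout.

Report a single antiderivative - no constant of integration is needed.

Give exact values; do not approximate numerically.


The answer is -3*log(y - 4) + 3*log(y + 4) + 4*log(y + 5) - atan(y/3).
Step 1. Decompose ∫((4*y**4 - 27*y**3 - 163*y**2 - 168*y - 1416)/(y**5 + 5*y**4 - 7*y**3 - 35*y**2 - 144*y - 720)) dy by partial fractions, (4*y**4 - 27*y**3 - 163*y**2 - 168*y - 1416)/(y**5 + 5*y**4 - 7*y**3 - 35*y**2 - 144*y - 720) = -3/(y**2 + 9) + 4/(y + 5) + 3/(y + 4) - 3/(y - 4): now ∫(-3/(y - 4)) dy + ∫(3/(y + 4)) dy + ∫(4/(y + 5)) dy + ∫(-3/(y**2 + 9)) dy.
Step 2. Evaluate the standard form [assuming y > -5]: now 4*log(y + 5) + ∫(-3/(y - 4)) dy + ∫(3/(y + 4)) dy + ∫(-3/(y**2 + 9)) dy.
Step 3. Evaluate the standard form [assuming y > 4]: now -3*log(y - 4) + 4*log(y + 5) + ∫(3/(y + 4)) dy + ∫(-3/(y**2 + 9)) dy.
Step 4. Evaluate the standard form [assuming y > -4]: now -3*log(y - 4) + 3*log(y + 4) + 4*log(y + 5) + ∫(-3/(y**2 + 9)) dy.
Step 5. Evaluate the standard form: now -3*log(y - 4) + 3*log(y + 4) + 4*log(y + 5) - atan(y/3).
Answer: -3*log(y - 4) + 3*log(y + 4) + 4*log(y + 5) - atan(y/3).
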